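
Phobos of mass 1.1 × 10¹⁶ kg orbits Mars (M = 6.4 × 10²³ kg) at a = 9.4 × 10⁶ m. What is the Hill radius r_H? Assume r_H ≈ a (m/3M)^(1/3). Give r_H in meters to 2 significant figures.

r_H ≈ a (m/3M)^(1/3)
    = (9.4 × 10⁶) × (1.1 × 10¹⁶ / (3 × 6.4 × 10²³))^(1/3)
    = 1.7 × 10⁴ m

1.7 × 10⁴ m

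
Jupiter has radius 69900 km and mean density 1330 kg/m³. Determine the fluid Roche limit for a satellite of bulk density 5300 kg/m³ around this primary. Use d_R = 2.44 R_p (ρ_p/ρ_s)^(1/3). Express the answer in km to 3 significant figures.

1.08 × 10⁵ km

d_R = 2.44 × 69900 km × (1330/5300)^(1/3)
    = 1.08 × 10⁵ km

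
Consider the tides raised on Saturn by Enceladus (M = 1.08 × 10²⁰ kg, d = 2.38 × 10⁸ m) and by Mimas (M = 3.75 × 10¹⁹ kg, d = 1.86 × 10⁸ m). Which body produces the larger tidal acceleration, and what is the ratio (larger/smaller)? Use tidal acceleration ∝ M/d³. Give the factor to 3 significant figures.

Enceladus, by a factor of ≈ 1.37

Compare M/d³ for the two perturbers:
Enceladus: (1.08 × 10²⁰) / (2.38 × 10⁸)³ = 8.011 × 10⁻⁶
Mimas: (3.75 × 10¹⁹) / (1.86 × 10⁸)³ = 5.828 × 10⁻⁶
Ratio (larger/smaller) = 1.37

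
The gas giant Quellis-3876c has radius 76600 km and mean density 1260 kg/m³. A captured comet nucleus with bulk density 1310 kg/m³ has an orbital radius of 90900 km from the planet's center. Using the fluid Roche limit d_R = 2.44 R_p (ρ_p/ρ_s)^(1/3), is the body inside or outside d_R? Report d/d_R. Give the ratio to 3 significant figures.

d_R = 2.44 × (76600 km) × (1260/1310)^(1/3) = 1.845 × 10⁵ km
d/d_R = (90900) / (1.845 × 10⁵) = 0.493
Since d/d_R < 1, the body is inside the Roche limit.

inside; d/d_R ≈ 0.493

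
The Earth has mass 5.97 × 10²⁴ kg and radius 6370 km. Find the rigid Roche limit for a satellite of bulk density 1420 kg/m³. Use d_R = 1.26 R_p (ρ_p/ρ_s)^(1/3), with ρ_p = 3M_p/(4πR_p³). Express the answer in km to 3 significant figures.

ρ_p = 3M_p/(4πR_p³) = 3 × (5.97 × 10²⁴) / (4π × (6.37 × 10⁶ m)³) = 5510 kg/m³
d_R = 1.26 × 6370 km × (5510/1420)^(1/3)
    = 12600 km

12600 km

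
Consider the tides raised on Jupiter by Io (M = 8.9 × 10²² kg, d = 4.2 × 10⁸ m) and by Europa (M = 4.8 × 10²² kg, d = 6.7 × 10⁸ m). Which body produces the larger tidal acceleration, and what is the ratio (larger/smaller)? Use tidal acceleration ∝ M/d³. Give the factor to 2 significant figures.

Tidal acceleration ∝ M/d³, so compare M/d³ for each.
Io: (8.9 × 10²²) / (4.2 × 10⁸)³ = 1.201 × 10⁻³
Europa: (4.8 × 10²²) / (6.7 × 10⁸)³ = 1.596 × 10⁻⁴
Ratio (larger/smaller) = 7.5

Io, by a factor of ≈ 7.5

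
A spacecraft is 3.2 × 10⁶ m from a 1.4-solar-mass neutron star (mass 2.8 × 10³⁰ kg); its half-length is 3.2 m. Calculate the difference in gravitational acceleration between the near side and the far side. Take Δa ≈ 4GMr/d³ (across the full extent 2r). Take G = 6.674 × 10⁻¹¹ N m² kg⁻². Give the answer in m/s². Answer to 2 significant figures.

Δg = 4GMr/d³
   = 4 × (6.674 × 10⁻¹¹) × (2.8 × 10³⁰) × (3.2) / (3.2 × 10⁶)³
   = 7.3 × 10¹ m/s²

7.3 × 10¹ m/s²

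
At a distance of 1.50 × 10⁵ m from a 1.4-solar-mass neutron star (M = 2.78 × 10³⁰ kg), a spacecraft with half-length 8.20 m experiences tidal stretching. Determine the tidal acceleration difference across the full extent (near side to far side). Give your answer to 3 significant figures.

a_tidal = 4GMr/d³
        = 4 × (6.674 × 10⁻¹¹) × (2.78 × 10³⁰) × (8.20) / (1.50 × 10⁵)³
        = 1.80 × 10⁶ m/s²

1.80 × 10⁶ m/s²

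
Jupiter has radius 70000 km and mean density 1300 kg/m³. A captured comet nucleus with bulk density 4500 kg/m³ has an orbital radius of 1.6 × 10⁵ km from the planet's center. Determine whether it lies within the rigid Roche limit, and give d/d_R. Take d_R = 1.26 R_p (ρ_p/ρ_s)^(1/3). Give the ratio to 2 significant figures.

outside; d/d_R ≈ 2.7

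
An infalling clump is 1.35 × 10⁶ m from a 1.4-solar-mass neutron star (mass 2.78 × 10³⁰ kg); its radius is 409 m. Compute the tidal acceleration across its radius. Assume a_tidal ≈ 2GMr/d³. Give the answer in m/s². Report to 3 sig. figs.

6.17 × 10⁴ m/s²

Δa = 2GMr/d³
   = 2 × (6.674 × 10⁻¹¹) × (2.78 × 10³⁰) × (409) / (1.35 × 10⁶)³
   = 6.17 × 10⁴ m/s²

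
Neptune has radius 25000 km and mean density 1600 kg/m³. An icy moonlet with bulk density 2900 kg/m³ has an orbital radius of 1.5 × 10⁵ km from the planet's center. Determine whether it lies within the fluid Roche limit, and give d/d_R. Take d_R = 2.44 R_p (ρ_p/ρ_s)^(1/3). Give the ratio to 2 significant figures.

d_R = 2.44 × (25000 km) × (1600/2900)^(1/3) = 50030 km
d/d_R = (1.5 × 10⁵) / (50030) = 3.0
Since d/d_R > 1, the body is outside the Roche limit.

outside; d/d_R ≈ 3.0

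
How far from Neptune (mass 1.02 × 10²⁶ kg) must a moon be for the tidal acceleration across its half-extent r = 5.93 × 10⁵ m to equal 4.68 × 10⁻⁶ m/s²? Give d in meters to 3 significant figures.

1.20 × 10⁹ m

2GMr/d³ = a_tidal  ⇒  d = (2GMr / a_tidal)^(1/3)
d = (2 × 6.674×10⁻¹¹ × (1.02 × 10²⁶) × (5.93 × 10⁵) / (4.68 × 10⁻⁶))^(1/3)
  = 1.20 × 10⁹ m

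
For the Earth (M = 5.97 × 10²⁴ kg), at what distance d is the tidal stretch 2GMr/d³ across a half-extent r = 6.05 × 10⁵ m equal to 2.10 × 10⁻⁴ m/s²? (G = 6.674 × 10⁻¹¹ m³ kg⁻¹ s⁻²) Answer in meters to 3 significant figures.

2GMr/d³ = a_tidal  ⇒  d = (2GMr / a_tidal)^(1/3)
d = (2 × 6.674×10⁻¹¹ × (5.97 × 10²⁴) × (6.05 × 10⁵) / (2.10 × 10⁻⁴))^(1/3)
  = 1.32 × 10⁸ m

1.32 × 10⁸ m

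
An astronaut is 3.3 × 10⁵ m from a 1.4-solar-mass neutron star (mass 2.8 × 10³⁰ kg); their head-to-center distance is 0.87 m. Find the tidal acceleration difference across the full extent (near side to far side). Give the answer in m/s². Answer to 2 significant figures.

1.8 × 10⁴ m/s²

Δa = 4GMr/d³
   = 4 × (6.674 × 10⁻¹¹) × (2.8 × 10³⁰) × (0.87) / (3.3 × 10⁵)³
   = 1.8 × 10⁴ m/s²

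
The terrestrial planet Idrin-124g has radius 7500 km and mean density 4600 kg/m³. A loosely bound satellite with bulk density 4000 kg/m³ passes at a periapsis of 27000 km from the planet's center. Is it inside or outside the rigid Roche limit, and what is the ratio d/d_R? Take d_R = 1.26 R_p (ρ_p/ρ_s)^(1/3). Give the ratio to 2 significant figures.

d_R = 1.26 × (7500 km) × (4600/4000)^(1/3) = 9901 km
d/d_R = (27000) / (9901) = 2.7
Since d/d_R > 1, the body is outside the Roche limit.

outside; d/d_R ≈ 2.7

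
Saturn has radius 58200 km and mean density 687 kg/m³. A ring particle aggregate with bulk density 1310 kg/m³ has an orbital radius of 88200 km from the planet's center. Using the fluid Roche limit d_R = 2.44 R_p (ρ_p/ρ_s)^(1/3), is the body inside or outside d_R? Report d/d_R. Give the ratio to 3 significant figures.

d_R = 2.44 × (58200 km) × (687/1310)^(1/3) = 1.145 × 10⁵ km
d/d_R = (88200) / (1.145 × 10⁵) = 0.770
Since d/d_R < 1, the body is inside the Roche limit.

inside; d/d_R ≈ 0.770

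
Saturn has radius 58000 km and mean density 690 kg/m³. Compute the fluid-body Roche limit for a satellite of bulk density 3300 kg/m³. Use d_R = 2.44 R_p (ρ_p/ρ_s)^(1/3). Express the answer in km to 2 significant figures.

84000 km

d_R = 2.44 × 58000 km × (690/3300)^(1/3)
    = 84000 km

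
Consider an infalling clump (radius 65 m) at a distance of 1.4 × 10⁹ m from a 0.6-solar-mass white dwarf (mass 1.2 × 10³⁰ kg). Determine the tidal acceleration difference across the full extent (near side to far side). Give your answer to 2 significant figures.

Δg = 4GMr/d³
   = 4 × (6.674 × 10⁻¹¹) × (1.2 × 10³⁰) × (65) / (1.4 × 10⁹)³
   = 7.6 × 10⁻⁶ m/s²

7.6 × 10⁻⁶ m/s²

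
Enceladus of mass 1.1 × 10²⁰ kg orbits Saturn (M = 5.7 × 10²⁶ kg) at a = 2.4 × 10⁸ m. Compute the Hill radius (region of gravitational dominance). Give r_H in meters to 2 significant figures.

9.6 × 10⁵ m

r_H ≈ a (m/3M)^(1/3)
    = (2.4 × 10⁸) × (1.1 × 10²⁰ / (3 × 5.7 × 10²⁶))^(1/3)
    = 9.6 × 10⁵ m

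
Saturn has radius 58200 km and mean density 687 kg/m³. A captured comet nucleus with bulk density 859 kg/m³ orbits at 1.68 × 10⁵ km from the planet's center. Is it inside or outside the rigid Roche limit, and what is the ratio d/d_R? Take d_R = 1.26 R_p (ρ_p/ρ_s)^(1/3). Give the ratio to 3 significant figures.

d_R = 1.26 × (58200 km) × (687/859)^(1/3) = 68070 km
d/d_R = (1.68 × 10⁵) / (68070) = 2.47
Since d/d_R > 1, the body is outside the Roche limit.

outside; d/d_R ≈ 2.47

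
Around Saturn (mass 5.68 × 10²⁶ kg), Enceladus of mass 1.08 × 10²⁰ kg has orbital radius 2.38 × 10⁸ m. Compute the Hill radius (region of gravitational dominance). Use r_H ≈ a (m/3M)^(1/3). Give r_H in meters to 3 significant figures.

9.49 × 10⁵ m

r_H ≈ a (m/3M)^(1/3)
    = (2.38 × 10⁸) × (1.08 × 10²⁰ / (3 × 5.68 × 10²⁶))^(1/3)
    = 9.49 × 10⁵ m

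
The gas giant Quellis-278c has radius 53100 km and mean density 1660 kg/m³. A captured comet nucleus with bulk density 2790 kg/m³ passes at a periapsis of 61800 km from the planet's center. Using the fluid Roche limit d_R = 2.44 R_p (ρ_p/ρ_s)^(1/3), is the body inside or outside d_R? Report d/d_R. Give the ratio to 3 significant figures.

d_R = 2.44 × (53100 km) × (1660/2790)^(1/3) = 1.090 × 10⁵ km
d/d_R = (61800) / (1.090 × 10⁵) = 0.567
Since d/d_R < 1, the body is inside the Roche limit.

inside; d/d_R ≈ 0.567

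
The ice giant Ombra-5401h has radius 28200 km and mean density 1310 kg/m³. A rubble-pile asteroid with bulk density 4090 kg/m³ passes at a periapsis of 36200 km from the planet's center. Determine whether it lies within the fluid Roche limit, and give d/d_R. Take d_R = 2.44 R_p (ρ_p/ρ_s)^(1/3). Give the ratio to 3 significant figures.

inside; d/d_R ≈ 0.769

d_R = 2.44 × (28200 km) × (1310/4090)^(1/3) = 47080 km
d/d_R = (36200) / (47080) = 0.769
Since d/d_R < 1, the body is inside the Roche limit.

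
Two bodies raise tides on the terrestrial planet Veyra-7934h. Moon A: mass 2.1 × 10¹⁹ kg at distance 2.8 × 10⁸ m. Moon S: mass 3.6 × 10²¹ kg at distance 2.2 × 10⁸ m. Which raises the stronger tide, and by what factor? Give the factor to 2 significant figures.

Moon S, by a factor of ≈ 350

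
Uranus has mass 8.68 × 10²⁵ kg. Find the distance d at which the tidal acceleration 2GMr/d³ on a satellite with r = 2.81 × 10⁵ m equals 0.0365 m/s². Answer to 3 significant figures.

4.47 × 10⁷ m

2GMr/d³ = a_tidal  ⇒  d = (2GMr / a_tidal)^(1/3)
d = (2 × 6.674×10⁻¹¹ × (8.68 × 10²⁵) × (2.81 × 10⁵) / (0.0365))^(1/3)
  = 4.47 × 10⁷ m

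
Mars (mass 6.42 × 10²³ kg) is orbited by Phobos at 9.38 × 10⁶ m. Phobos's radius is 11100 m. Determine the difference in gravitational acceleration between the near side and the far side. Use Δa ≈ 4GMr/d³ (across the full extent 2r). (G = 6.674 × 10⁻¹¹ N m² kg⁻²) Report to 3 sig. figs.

Δa = 4GMr/d³
   = 4 × (6.674 × 10⁻¹¹) × (6.42 × 10²³) × (11100) / (9.38 × 10⁶)³
   = 2.31 × 10⁻³ m/s²

2.31 × 10⁻³ m/s²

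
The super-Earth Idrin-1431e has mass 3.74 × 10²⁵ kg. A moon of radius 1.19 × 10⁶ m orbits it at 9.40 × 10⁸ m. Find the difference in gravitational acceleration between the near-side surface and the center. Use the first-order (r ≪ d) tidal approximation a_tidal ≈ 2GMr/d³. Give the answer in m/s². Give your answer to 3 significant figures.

7.15 × 10⁻⁶ m/s²

a_tidal = 2GMr/d³
        = 2 × (6.674 × 10⁻¹¹) × (3.74 × 10²⁵) × (1.19 × 10⁶) / (9.40 × 10⁸)³
        = 7.15 × 10⁻⁶ m/s²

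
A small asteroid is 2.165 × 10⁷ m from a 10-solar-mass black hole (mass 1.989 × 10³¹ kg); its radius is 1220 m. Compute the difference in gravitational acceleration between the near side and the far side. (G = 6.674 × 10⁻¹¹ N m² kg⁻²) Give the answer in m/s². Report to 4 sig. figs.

Near-to-far spans 2r, so the tidal difference is twice the near-to-center value: 4GMr/d³.
Δg = 4GMr/d³
   = 4 × (6.674 × 10⁻¹¹) × (1.989 × 10³¹) × (1220) / (2.165 × 10⁷)³
   = 6.384 × 10² m/s²

6.384 × 10² m/s²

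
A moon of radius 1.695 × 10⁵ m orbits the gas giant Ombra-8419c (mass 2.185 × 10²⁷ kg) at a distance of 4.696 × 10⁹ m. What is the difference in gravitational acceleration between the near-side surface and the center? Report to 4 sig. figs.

4.774 × 10⁻⁷ m/s²

Differencing GM/(d−r)² and GM/d² to first order in r/d gives 2GMr/d³.
a_tidal = 2GMr/d³
        = 2 × (6.674 × 10⁻¹¹) × (2.185 × 10²⁷) × (1.695 × 10⁵) / (4.696 × 10⁹)³
        = 4.774 × 10⁻⁷ m/s²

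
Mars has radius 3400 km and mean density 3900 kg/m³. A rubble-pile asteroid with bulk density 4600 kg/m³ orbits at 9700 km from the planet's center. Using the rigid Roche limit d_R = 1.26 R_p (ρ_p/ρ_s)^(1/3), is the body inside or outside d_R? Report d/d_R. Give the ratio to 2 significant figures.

outside; d/d_R ≈ 2.4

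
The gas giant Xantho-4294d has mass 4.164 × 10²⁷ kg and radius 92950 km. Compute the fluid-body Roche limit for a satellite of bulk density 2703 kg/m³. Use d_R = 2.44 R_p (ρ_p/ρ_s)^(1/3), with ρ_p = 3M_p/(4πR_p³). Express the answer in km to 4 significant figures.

ρ_p = 3M_p/(4πR_p³) = 3 × (4.164 × 10²⁷) / (4π × (9.295 × 10⁷ m)³) = 1238 kg/m³
d_R = 2.44 × 92950 km × (1238/2703)^(1/3)
    = 1.748 × 10⁵ km

1.748 × 10⁵ km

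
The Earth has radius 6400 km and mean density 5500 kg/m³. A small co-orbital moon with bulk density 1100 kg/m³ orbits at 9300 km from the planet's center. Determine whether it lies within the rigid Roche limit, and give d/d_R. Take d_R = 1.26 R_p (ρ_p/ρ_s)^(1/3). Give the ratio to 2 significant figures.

d_R = 1.26 × (6400 km) × (5500/1100)^(1/3) = 13790 km
d/d_R = (9300) / (13790) = 0.67
Since d/d_R < 1, the body is inside the Roche limit.

inside; d/d_R ≈ 0.67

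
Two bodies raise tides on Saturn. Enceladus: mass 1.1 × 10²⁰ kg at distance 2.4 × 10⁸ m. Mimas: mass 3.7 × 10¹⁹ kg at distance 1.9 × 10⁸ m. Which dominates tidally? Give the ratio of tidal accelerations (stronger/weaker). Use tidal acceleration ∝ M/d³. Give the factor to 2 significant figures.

Enceladus, by a factor of ≈ 1.5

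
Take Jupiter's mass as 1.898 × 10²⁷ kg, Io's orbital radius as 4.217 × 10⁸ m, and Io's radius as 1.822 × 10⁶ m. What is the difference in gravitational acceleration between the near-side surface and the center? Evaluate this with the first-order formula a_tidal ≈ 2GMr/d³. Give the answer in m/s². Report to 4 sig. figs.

6.155 × 10⁻³ m/s²

a_tidal = 2GMr/d³
        = 2 × (6.674 × 10⁻¹¹) × (1.898 × 10²⁷) × (1.822 × 10⁶) / (4.217 × 10⁸)³
        = 6.155 × 10⁻³ m/s²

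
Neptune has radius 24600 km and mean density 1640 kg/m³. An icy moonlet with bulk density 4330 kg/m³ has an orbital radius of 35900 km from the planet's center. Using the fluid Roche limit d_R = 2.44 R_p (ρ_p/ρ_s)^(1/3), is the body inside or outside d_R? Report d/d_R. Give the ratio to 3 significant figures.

inside; d/d_R ≈ 0.827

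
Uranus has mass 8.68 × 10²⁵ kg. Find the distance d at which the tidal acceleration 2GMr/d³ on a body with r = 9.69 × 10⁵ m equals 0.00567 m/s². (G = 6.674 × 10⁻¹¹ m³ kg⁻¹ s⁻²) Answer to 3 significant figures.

1.26 × 10⁸ m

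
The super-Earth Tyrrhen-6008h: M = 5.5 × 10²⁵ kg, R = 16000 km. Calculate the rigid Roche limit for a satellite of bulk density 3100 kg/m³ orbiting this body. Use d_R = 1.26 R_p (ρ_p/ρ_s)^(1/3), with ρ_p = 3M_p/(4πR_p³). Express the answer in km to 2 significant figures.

ρ_p = 3M_p/(4πR_p³) = 3 × (5.5 × 10²⁵) / (4π × (1.6 × 10⁷ m)³) = 3200 kg/m³
d_R = 1.26 × 16000 km × (3200/3100)^(1/3)
    = 20000 km

20000 km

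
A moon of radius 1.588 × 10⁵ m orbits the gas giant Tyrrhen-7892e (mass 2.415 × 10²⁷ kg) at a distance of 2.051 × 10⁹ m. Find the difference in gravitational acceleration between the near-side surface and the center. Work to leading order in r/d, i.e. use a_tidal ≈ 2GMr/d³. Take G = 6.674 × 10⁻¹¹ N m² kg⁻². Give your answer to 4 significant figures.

The tidal stretch is the gradient of GM/d² times the body's extent r, hence the 1/d³ dependence.
a_tidal = 2GMr/d³
        = 2 × (6.674 × 10⁻¹¹) × (2.415 × 10²⁷) × (1.588 × 10⁵) / (2.051 × 10⁹)³
        = 5.933 × 10⁻⁶ m/s²

5.933 × 10⁻⁶ m/s²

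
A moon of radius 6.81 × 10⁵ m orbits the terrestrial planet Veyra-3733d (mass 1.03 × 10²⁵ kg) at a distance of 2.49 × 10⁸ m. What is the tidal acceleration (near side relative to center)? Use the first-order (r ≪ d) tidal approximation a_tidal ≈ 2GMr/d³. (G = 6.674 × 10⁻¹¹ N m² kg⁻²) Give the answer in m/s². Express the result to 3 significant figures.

6.06 × 10⁻⁵ m/s²

The tidal stretch is the gradient of GM/d² times the body's extent r, hence the 1/d³ dependence.
Δa = 2GMr/d³
   = 2 × (6.674 × 10⁻¹¹) × (1.03 × 10²⁵) × (6.81 × 10⁵) / (2.49 × 10⁸)³
   = 6.06 × 10⁻⁵ m/s²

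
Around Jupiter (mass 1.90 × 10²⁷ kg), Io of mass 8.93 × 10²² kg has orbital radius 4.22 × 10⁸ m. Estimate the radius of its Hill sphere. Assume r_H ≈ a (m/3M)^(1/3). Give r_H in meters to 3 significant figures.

1.06 × 10⁷ m

r_H ≈ a (m/3M)^(1/3)
    = (4.22 × 10⁸) × (8.93 × 10²² / (3 × 1.90 × 10²⁷))^(1/3)
    = 1.06 × 10⁷ m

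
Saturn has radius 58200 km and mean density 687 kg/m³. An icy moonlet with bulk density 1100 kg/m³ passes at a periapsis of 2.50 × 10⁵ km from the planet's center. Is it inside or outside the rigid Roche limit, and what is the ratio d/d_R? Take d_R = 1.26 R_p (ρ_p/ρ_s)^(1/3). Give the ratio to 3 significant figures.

d_R = 1.26 × (58200 km) × (687/1100)^(1/3) = 62680 km
d/d_R = (2.50 × 10⁵) / (62680) = 3.99
Since d/d_R > 1, the body is outside the Roche limit.

outside; d/d_R ≈ 3.99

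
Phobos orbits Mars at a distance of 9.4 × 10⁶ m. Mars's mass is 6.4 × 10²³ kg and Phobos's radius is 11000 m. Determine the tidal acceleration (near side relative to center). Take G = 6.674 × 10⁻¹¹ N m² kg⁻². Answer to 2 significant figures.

Since r ≪ d, expand the inverse-square field across one radius to get the leading 2GMr/d³ term.
Δa = 2GMr/d³
   = 2 × (6.674 × 10⁻¹¹) × (6.4 × 10²³) × (11000) / (9.4 × 10⁶)³
   = 1.1 × 10⁻³ m/s²

1.1 × 10⁻³ m/s²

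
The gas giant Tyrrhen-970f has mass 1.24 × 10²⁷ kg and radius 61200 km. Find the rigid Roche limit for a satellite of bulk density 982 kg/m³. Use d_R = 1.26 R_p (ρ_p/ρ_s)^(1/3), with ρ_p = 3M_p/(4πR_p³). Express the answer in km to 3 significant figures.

ρ_p = 3M_p/(4πR_p³) = 3 × (1.24 × 10²⁷) / (4π × (6.12 × 10⁷ m)³) = 1290 kg/m³
d_R = 1.26 × 61200 km × (1290/982)^(1/3)
    = 84500 km

84500 km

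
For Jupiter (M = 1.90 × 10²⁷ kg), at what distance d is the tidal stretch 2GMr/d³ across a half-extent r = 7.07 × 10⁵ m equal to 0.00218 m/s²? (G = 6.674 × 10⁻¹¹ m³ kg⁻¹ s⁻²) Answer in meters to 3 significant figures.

2GMr/d³ = a_tidal  ⇒  d = (2GMr / a_tidal)^(1/3)
d = (2 × 6.674×10⁻¹¹ × (1.90 × 10²⁷) × (7.07 × 10⁵) / (0.00218))^(1/3)
  = 4.35 × 10⁸ m

4.35 × 10⁸ m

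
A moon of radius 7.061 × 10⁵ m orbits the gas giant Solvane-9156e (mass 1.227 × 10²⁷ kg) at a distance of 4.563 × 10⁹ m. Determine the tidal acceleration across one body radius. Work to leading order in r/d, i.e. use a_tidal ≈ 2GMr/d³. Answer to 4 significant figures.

1.217 × 10⁻⁶ m/s²

Δg = 2GMr/d³
   = 2 × (6.674 × 10⁻¹¹) × (1.227 × 10²⁷) × (7.061 × 10⁵) / (4.563 × 10⁹)³
   = 1.217 × 10⁻⁶ m/s²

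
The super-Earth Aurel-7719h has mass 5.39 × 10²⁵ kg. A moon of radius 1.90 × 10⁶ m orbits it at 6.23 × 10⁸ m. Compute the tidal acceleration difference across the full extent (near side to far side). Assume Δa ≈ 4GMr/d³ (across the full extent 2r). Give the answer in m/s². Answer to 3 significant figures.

1.13 × 10⁻⁴ m/s²

a_tidal = 4GMr/d³
        = 4 × (6.674 × 10⁻¹¹) × (5.39 × 10²⁵) × (1.90 × 10⁶) / (6.23 × 10⁸)³
        = 1.13 × 10⁻⁴ m/s²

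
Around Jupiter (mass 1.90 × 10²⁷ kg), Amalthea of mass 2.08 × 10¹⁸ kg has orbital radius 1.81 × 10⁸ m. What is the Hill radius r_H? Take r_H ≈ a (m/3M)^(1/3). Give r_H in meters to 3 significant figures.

r_H ≈ a (m/3M)^(1/3)
    = (1.81 × 10⁸) × (2.08 × 10¹⁸ / (3 × 1.90 × 10²⁷))^(1/3)
    = 1.29 × 10⁵ m

1.29 × 10⁵ m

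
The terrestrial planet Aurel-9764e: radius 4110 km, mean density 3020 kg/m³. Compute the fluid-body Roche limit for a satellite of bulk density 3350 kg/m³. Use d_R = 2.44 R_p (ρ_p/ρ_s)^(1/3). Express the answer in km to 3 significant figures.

9690 km

d_R = 2.44 × 4110 km × (3020/3350)^(1/3)
    = 9690 km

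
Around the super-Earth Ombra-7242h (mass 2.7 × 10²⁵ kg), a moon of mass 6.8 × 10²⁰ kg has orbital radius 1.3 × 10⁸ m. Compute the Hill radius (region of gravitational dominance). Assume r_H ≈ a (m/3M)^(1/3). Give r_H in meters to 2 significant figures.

2.6 × 10⁶ m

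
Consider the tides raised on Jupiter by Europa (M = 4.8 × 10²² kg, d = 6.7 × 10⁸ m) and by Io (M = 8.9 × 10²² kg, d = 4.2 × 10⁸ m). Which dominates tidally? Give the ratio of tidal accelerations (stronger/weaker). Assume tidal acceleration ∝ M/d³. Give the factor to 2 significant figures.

Io, by a factor of ≈ 7.5

Tidal stretch scales as M/d³; compute that for each body.
Europa: (4.8 × 10²²) / (6.7 × 10⁸)³ = 1.596 × 10⁻⁴
Io: (8.9 × 10²²) / (4.2 × 10⁸)³ = 1.201 × 10⁻³
Ratio (larger/smaller) = 7.5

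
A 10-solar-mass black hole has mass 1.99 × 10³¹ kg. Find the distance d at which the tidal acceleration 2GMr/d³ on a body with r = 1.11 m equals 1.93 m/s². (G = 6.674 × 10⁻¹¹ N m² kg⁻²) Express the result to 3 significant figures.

1.15 × 10⁷ m

2GMr/d³ = a_tidal  ⇒  d = (2GMr / a_tidal)^(1/3)
d = (2 × 6.674×10⁻¹¹ × (1.99 × 10³¹) × (1.11) / (1.93))^(1/3)
  = 1.15 × 10⁷ m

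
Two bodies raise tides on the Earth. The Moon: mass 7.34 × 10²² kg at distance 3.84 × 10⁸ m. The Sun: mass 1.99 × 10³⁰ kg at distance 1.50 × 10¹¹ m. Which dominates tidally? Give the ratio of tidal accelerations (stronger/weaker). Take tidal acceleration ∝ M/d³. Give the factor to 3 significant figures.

The Moon, by a factor of ≈ 2.20

Tidal acceleration ∝ M/d³, so compare M/d³ for each.
The Moon: (7.34 × 10²²) / (3.84 × 10⁸)³ = 1.296 × 10⁻³
The Sun: (1.99 × 10³⁰) / (1.50 × 10¹¹)³ = 5.896 × 10⁻⁴
Ratio (larger/smaller) = 2.20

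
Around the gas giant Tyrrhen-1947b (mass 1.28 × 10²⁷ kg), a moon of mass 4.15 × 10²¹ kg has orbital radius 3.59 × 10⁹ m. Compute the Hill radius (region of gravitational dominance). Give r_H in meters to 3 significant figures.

3.68 × 10⁷ m

r_H ≈ a (m/3M)^(1/3)
    = (3.59 × 10⁹) × (4.15 × 10²¹ / (3 × 1.28 × 10²⁷))^(1/3)
    = 3.68 × 10⁷ m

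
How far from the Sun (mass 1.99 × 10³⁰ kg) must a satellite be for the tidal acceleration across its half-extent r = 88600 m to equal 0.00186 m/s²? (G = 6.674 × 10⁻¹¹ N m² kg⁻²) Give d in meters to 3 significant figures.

2.33 × 10⁹ m

2GMr/d³ = a_tidal  ⇒  d = (2GMr / a_tidal)^(1/3)
d = (2 × 6.674×10⁻¹¹ × (1.99 × 10³⁰) × (88600) / (0.00186))^(1/3)
  = 2.33 × 10⁹ m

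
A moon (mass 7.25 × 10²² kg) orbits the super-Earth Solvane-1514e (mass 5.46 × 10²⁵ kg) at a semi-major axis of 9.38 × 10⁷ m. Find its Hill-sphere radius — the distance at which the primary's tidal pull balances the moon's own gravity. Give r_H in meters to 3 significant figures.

r_H ≈ a (m/3M)^(1/3)
    = (9.38 × 10⁷) × (7.25 × 10²² / (3 × 5.46 × 10²⁵))^(1/3)
    = 7.15 × 10⁶ m

7.15 × 10⁶ m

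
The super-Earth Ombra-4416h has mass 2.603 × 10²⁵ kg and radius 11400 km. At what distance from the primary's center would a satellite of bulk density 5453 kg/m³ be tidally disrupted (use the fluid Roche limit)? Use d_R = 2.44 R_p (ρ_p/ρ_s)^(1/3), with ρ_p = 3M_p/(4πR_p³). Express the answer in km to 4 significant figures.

ρ_p = 3M_p/(4πR_p³) = 3 × (2.603 × 10²⁵) / (4π × (1.140 × 10⁷ m)³) = 4194 kg/m³
d_R = 2.44 × 11400 km × (4194/5453)^(1/3)
    = 25490 km

25490 km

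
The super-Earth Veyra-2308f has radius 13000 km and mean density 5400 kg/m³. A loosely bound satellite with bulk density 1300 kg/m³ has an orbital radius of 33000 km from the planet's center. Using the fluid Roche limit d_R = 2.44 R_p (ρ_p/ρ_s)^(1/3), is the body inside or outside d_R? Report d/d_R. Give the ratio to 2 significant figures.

d_R = 2.44 × (13000 km) × (5400/1300)^(1/3) = 50990 km
d/d_R = (33000) / (50990) = 0.65
Since d/d_R < 1, the body is inside the Roche limit.

inside; d/d_R ≈ 0.65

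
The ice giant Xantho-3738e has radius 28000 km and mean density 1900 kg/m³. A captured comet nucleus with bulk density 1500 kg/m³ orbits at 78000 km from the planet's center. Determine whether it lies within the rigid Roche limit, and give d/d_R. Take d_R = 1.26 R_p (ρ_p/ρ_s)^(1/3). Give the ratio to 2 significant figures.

outside; d/d_R ≈ 2.0

d_R = 1.26 × (28000 km) × (1900/1500)^(1/3) = 38170 km
d/d_R = (78000) / (38170) = 2.0
Since d/d_R > 1, the body is outside the Roche limit.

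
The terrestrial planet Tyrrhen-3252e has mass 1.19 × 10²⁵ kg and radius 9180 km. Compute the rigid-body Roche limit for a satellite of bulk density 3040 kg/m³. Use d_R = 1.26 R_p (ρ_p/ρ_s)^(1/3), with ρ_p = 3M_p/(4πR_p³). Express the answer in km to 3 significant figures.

ρ_p = 3M_p/(4πR_p³) = 3 × (1.19 × 10²⁵) / (4π × (9.18 × 10⁶ m)³) = 3670 kg/m³
d_R = 1.26 × 9180 km × (3670/3040)^(1/3)
    = 12300 km

12300 km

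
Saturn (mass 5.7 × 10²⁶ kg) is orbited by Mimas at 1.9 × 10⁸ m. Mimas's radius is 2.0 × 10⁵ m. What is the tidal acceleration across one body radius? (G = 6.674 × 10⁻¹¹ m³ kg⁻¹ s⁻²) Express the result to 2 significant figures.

Δa = 2GMr/d³
   = 2 × (6.674 × 10⁻¹¹) × (5.7 × 10²⁶) × (2.0 × 10⁵) / (1.9 × 10⁸)³
   = 2.2 × 10⁻³ m/s²

2.2 × 10⁻³ m/s²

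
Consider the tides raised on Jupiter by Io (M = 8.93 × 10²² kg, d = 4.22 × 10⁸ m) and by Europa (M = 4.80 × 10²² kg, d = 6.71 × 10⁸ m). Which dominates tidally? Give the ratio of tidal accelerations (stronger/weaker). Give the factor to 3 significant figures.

Io, by a factor of ≈ 7.48

The tide-raising term goes as M/d³ (the gradient of a 1/d² field).
Io: (8.93 × 10²²) / (4.22 × 10⁸)³ = 1.188 × 10⁻³
Europa: (4.80 × 10²²) / (6.71 × 10⁸)³ = 1.589 × 10⁻⁴
Ratio (larger/smaller) = 7.48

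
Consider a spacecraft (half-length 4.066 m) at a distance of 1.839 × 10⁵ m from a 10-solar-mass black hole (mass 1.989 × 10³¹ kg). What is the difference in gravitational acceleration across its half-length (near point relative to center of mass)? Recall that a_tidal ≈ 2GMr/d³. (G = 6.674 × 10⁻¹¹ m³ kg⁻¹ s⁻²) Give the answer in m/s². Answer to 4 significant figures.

1.736 × 10⁶ m/s²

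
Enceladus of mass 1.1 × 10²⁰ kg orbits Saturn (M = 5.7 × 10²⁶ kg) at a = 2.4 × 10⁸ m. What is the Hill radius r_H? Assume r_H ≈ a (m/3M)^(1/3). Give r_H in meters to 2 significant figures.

9.6 × 10⁵ m

r_H ≈ a (m/3M)^(1/3)
    = (2.4 × 10⁸) × (1.1 × 10²⁰ / (3 × 5.7 × 10²⁶))^(1/3)
    = 9.6 × 10⁵ m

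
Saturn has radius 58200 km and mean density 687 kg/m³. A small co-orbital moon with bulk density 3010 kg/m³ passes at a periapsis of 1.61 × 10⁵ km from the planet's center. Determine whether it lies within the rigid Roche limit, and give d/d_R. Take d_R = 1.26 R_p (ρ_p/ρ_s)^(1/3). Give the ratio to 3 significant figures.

d_R = 1.26 × (58200 km) × (687/3010)^(1/3) = 44820 km
d/d_R = (1.61 × 10⁵) / (44820) = 3.59
Since d/d_R > 1, the body is outside the Roche limit.

outside; d/d_R ≈ 3.59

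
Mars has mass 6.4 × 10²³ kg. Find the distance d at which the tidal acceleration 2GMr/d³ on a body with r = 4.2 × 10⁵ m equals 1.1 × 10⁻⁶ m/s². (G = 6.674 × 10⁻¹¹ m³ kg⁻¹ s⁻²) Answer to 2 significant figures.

3.2 × 10⁸ m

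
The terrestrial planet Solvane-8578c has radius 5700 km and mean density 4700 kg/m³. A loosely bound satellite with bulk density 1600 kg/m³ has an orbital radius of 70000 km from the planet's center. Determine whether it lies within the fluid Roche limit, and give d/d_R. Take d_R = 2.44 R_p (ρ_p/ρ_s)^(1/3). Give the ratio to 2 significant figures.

outside; d/d_R ≈ 3.5

d_R = 2.44 × (5700 km) × (4700/1600)^(1/3) = 19920 km
d/d_R = (70000) / (19920) = 3.5
Since d/d_R > 1, the body is outside the Roche limit.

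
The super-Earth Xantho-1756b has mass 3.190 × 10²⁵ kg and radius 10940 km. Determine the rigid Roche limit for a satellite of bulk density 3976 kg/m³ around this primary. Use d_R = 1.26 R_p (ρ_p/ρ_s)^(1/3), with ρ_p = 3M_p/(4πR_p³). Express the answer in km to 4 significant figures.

15650 km

ρ_p = 3M_p/(4πR_p³) = 3 × (3.190 × 10²⁵) / (4π × (1.094 × 10⁷ m)³) = 5816 kg/m³
d_R = 1.26 × 10940 km × (5816/3976)^(1/3)
    = 15650 km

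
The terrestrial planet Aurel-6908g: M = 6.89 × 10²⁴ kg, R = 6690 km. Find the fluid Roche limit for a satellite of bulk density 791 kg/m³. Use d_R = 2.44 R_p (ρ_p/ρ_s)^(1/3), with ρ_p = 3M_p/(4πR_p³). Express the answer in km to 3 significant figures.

31100 km

ρ_p = 3M_p/(4πR_p³) = 3 × (6.89 × 10²⁴) / (4π × (6.69 × 10⁶ m)³) = 5490 kg/m³
d_R = 2.44 × 6690 km × (5490/791)^(1/3)
    = 31100 km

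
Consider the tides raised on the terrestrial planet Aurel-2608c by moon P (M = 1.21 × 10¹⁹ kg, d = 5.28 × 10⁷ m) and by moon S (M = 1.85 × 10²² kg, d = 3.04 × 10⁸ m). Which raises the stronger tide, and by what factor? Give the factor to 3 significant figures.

The tide-raising term goes as M/d³ (the gradient of a 1/d² field).
Moon P: (1.21 × 10¹⁹) / (5.28 × 10⁷)³ = 8.220 × 10⁻⁵
Moon S: (1.85 × 10²²) / (3.04 × 10⁸)³ = 6.585 × 10⁻⁴
Ratio (larger/smaller) = 8.01

Moon S, by a factor of ≈ 8.01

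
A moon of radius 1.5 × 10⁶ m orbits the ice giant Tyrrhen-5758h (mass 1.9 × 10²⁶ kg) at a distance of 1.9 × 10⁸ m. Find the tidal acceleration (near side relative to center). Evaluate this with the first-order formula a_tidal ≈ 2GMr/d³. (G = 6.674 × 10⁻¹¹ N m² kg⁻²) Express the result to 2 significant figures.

5.5 × 10⁻³ m/s²

Δa = 2GMr/d³
   = 2 × (6.674 × 10⁻¹¹) × (1.9 × 10²⁶) × (1.5 × 10⁶) / (1.9 × 10⁸)³
   = 5.5 × 10⁻³ m/s²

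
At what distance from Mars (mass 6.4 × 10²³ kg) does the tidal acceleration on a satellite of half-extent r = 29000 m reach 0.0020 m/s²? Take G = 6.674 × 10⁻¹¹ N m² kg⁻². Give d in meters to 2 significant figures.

1.1 × 10⁷ m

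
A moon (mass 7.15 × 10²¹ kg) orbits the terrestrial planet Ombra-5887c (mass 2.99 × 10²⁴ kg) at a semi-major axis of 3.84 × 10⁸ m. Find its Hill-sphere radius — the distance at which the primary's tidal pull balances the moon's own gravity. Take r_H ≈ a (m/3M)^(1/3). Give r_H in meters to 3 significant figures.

r_H ≈ a (m/3M)^(1/3)
    = (3.84 × 10⁸) × (7.15 × 10²¹ / (3 × 2.99 × 10²⁴))^(1/3)
    = 3.56 × 10⁷ m

3.56 × 10⁷ m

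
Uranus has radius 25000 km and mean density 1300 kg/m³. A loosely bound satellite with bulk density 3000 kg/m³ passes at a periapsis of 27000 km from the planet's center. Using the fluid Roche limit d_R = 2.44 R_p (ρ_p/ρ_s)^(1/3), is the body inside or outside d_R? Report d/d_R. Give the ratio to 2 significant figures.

d_R = 2.44 × (25000 km) × (1300/3000)^(1/3) = 46160 km
d/d_R = (27000) / (46160) = 0.58
Since d/d_R < 1, the body is inside the Roche limit.

inside; d/d_R ≈ 0.58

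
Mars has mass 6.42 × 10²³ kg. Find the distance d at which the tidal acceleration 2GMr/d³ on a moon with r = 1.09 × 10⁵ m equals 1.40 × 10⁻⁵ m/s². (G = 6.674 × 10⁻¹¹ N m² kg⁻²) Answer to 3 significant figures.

8.74 × 10⁷ m

2GMr/d³ = a_tidal  ⇒  d = (2GMr / a_tidal)^(1/3)
d = (2 × 6.674×10⁻¹¹ × (6.42 × 10²³) × (1.09 × 10⁵) / (1.40 × 10⁻⁵))^(1/3)
  = 8.74 × 10⁷ m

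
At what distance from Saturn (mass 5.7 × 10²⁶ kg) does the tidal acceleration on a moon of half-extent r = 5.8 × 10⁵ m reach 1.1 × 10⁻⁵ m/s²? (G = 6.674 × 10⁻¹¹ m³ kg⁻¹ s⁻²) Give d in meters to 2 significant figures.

2GMr/d³ = a_tidal  ⇒  d = (2GMr / a_tidal)^(1/3)
d = (2 × 6.674×10⁻¹¹ × (5.7 × 10²⁶) × (5.8 × 10⁵) / (1.1 × 10⁻⁵))^(1/3)
  = 1.6 × 10⁹ m

1.6 × 10⁹ m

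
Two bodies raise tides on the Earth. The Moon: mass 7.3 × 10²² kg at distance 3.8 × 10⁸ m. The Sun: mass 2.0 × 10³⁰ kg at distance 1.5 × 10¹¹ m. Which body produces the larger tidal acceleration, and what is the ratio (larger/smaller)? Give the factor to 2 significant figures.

The Moon, by a factor of ≈ 2.2

The tide-raising term goes as M/d³ (the gradient of a 1/d² field).
The Moon: (7.3 × 10²²) / (3.8 × 10⁸)³ = 1.330 × 10⁻³
The Sun: (2.0 × 10³⁰) / (1.5 × 10¹¹)³ = 5.926 × 10⁻⁴
Ratio (larger/smaller) = 2.2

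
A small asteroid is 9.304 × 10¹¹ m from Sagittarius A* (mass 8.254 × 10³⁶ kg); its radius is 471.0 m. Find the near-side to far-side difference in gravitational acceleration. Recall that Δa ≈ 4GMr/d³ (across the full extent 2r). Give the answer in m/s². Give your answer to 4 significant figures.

The field gradient is 2GM/d³; across the full diameter 2r the difference is 4GMr/d³.
a_tidal = 4GMr/d³
        = 4 × (6.674 × 10⁻¹¹) × (8.254 × 10³⁶) × (471.0) / (9.304 × 10¹¹)³
        = 1.289 × 10⁻⁶ m/s²

1.289 × 10⁻⁶ m/s²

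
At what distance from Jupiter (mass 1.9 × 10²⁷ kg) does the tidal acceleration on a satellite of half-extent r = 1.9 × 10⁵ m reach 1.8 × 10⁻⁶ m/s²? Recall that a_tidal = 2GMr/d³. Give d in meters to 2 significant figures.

3.0 × 10⁹ m

2GMr/d³ = a_tidal  ⇒  d = (2GMr / a_tidal)^(1/3)
d = (2 × 6.674×10⁻¹¹ × (1.9 × 10²⁷) × (1.9 × 10⁵) / (1.8 × 10⁻⁶))^(1/3)
  = 3.0 × 10⁹ m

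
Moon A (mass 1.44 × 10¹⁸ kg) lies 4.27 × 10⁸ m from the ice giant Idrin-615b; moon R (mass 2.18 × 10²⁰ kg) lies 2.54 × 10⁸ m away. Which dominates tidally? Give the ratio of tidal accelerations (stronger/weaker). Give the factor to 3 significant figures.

Moon R, by a factor of ≈ 719

Tidal acceleration ∝ M/d³, so compare M/d³ for each.
Moon A: (1.44 × 10¹⁸) / (4.27 × 10⁸)³ = 1.850 × 10⁻⁸
Moon R: (2.18 × 10²⁰) / (2.54 × 10⁸)³ = 1.330 × 10⁻⁵
Ratio (larger/smaller) = 719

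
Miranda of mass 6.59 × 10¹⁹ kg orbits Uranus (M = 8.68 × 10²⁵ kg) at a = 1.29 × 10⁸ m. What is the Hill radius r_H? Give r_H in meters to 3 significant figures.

r_H ≈ a (m/3M)^(1/3)
    = (1.29 × 10⁸) × (6.59 × 10¹⁹ / (3 × 8.68 × 10²⁵))^(1/3)
    = 8.16 × 10⁵ m

8.16 × 10⁵ m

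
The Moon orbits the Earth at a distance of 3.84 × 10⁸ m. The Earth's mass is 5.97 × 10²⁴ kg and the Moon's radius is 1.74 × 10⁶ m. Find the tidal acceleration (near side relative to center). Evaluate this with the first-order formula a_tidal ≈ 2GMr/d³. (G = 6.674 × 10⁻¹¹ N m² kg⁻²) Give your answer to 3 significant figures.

Δg = 2GMr/d³
   = 2 × (6.674 × 10⁻¹¹) × (5.97 × 10²⁴) × (1.74 × 10⁶) / (3.84 × 10⁸)³
   = 2.45 × 10⁻⁵ m/s²

2.45 × 10⁻⁵ m/s²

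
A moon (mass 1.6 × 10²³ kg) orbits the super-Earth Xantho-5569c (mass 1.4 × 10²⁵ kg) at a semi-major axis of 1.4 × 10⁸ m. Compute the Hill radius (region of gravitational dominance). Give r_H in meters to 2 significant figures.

r_H ≈ a (m/3M)^(1/3)
    = (1.4 × 10⁸) × (1.6 × 10²³ / (3 × 1.4 × 10²⁵))^(1/3)
    = 2.2 × 10⁷ m

2.2 × 10⁷ m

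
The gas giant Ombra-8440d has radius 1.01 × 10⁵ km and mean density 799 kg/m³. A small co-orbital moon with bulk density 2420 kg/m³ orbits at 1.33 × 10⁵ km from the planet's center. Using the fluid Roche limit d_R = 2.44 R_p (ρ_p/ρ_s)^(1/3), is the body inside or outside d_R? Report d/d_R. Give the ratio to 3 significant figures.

d_R = 2.44 × (1.01 × 10⁵ km) × (799/2420)^(1/3) = 1.703 × 10⁵ km
d/d_R = (1.33 × 10⁵) / (1.703 × 10⁵) = 0.781
Since d/d_R < 1, the body is inside the Roche limit.

inside; d/d_R ≈ 0.781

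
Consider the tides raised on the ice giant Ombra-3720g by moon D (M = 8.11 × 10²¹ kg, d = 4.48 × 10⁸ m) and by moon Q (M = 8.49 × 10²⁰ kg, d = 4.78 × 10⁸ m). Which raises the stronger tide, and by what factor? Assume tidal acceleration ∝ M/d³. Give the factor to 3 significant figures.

Moon D, by a factor of ≈ 11.6

Compare M/d³ for the two perturbers:
Moon D: (8.11 × 10²¹) / (4.48 × 10⁸)³ = 9.020 × 10⁻⁵
Moon Q: (8.49 × 10²⁰) / (4.78 × 10⁸)³ = 7.774 × 10⁻⁶
Ratio (larger/smaller) = 11.6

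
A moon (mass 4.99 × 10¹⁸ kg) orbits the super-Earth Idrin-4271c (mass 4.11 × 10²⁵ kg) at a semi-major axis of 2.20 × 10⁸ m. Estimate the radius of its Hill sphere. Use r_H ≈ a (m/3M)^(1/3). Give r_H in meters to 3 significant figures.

r_H ≈ a (m/3M)^(1/3)
    = (2.20 × 10⁸) × (4.99 × 10¹⁸ / (3 × 4.11 × 10²⁵))^(1/3)
    = 7.55 × 10⁵ m

7.55 × 10⁵ m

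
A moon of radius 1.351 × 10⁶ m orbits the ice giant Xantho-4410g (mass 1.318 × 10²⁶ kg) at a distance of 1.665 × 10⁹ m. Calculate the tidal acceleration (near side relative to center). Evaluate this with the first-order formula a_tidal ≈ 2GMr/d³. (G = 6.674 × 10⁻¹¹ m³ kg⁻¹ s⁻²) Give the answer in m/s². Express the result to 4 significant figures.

5.149 × 10⁻⁶ m/s²

Δg = 2GMr/d³
   = 2 × (6.674 × 10⁻¹¹) × (1.318 × 10²⁶) × (1.351 × 10⁶) / (1.665 × 10⁹)³
   = 5.149 × 10⁻⁶ m/s²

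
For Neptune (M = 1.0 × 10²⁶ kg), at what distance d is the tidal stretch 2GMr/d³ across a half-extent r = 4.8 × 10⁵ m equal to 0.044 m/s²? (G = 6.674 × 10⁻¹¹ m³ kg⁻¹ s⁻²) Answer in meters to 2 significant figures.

5.3 × 10⁷ m

2GMr/d³ = a_tidal  ⇒  d = (2GMr / a_tidal)^(1/3)
d = (2 × 6.674×10⁻¹¹ × (1.0 × 10²⁶) × (4.8 × 10⁵) / (0.044))^(1/3)
  = 5.3 × 10⁷ m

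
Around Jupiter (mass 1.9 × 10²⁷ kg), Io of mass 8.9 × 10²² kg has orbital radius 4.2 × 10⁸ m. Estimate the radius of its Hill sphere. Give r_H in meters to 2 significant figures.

r_H ≈ a (m/3M)^(1/3)
    = (4.2 × 10⁸) × (8.9 × 10²² / (3 × 1.9 × 10²⁷))^(1/3)
    = 1.0 × 10⁷ m

1.0 × 10⁷ m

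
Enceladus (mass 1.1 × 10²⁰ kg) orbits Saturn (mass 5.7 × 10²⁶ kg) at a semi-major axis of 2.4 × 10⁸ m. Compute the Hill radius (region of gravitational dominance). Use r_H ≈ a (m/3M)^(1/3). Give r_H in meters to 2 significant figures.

9.6 × 10⁵ m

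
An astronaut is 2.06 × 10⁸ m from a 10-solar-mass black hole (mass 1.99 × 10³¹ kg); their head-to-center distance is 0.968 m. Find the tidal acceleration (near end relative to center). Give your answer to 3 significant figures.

Δg = 2GMr/d³
   = 2 × (6.674 × 10⁻¹¹) × (1.99 × 10³¹) × (0.968) / (2.06 × 10⁸)³
   = 2.94 × 10⁻⁴ m/s²

2.94 × 10⁻⁴ m/s²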